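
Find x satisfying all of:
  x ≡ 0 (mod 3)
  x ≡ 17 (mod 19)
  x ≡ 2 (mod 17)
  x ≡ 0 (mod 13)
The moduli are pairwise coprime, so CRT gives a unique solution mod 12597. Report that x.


Product of moduli M = 3 · 19 · 17 · 13 = 12597.
Merge one congruence at a time:
  Start: x ≡ 0 (mod 3).
  Combine with x ≡ 17 (mod 19); new modulus lcm = 57.
    Write x = 0 + 3·t and substitute into x ≡ 17 (mod 19): 3·t ≡ 17 − 0 = 17 (mod 19).
    The inverse of 3 mod 19 is 13 (since 3·13 = 39 = 2·19 + 1), so t ≡ 13·17 = 221 ≡ 12 (mod 19).
    Then x = 0 + 3·12 = 36, valid modulo lcm(3, 19) = 57: x ≡ 36 (mod 57).
  Combine with x ≡ 2 (mod 17); new modulus lcm = 969.
    Write x = 36 + 57·t and substitute into x ≡ 2 (mod 17): 57·t ≡ 2 − 36 = -34 (mod 17).
    Reduce coefficients mod 17: 6·t ≡ 0 (mod 17).
    The inverse of 6 mod 17 is 3 (since 6·3 = 18 = 1·17 + 1), so t ≡ 3·0 = 0 ≡ 0 (mod 17).
    Then x = 36 + 57·0 = 36, valid modulo lcm(57, 17) = 969: x ≡ 36 (mod 969).
  Combine with x ≡ 0 (mod 13); new modulus lcm = 12597.
    Write x = 36 + 969·t and substitute into x ≡ 0 (mod 13): 969·t ≡ 0 − 36 = -36 (mod 13).
    Reduce coefficients mod 13: 7·t ≡ 3 (mod 13).
    The inverse of 7 mod 13 is 2 (since 7·2 = 14 = 1·13 + 1), so t ≡ 2·3 = 6 ≡ 6 (mod 13).
    Then x = 36 + 969·6 = 5850, valid modulo lcm(969, 13) = 12597: x ≡ 5850 (mod 12597).
Verify against each original: 5850 mod 3 = 0, 5850 mod 19 = 17, 5850 mod 17 = 2, 5850 mod 13 = 0.

x ≡ 5850 (mod 12597).


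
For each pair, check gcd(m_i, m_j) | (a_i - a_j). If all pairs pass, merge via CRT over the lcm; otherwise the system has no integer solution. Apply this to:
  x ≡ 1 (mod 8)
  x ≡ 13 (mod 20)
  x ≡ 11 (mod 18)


Moduli 8, 20, 18 are not pairwise coprime, so CRT works modulo lcm(m_i) when all pairwise compatibility conditions hold.
Pairwise compatibility: gcd(m_i, m_j) must divide a_i - a_j for every pair.
Merge one congruence at a time:
  Start: x ≡ 1 (mod 8).
  Combine with x ≡ 13 (mod 20): gcd(8, 20) = 4; 13 - 1 = 12, which IS divisible by 4, so compatible.
    Write x = 1 + 8·t and substitute into x ≡ 13 (mod 20): 8·t ≡ 13 − 1 = 12 (mod 20).
    Divide the congruence (and modulus) by g = 4: 2·t ≡ 3 (mod 5).
    The inverse of 2 mod 5 is 3 (since 2·3 = 6 = 1·5 + 1), so t ≡ 3·3 = 9 ≡ 4 (mod 5).
    Then x = 1 + 8·4 = 33, valid modulo lcm(8, 20) = 40: x ≡ 33 (mod 40).
  Combine with x ≡ 11 (mod 18): gcd(40, 18) = 2; 11 - 33 = -22, which IS divisible by 2, so compatible.
    Write x = 33 + 40·t and substitute into x ≡ 11 (mod 18): 40·t ≡ 11 − 33 = -22 (mod 18).
    Divide the congruence (and modulus) by g = 2: 20·t ≡ -11 (mod 9).
    Reduce coefficients mod 9: 2·t ≡ 7 (mod 9).
    The inverse of 2 mod 9 is 5 (since 2·5 = 10 = 1·9 + 1), so t ≡ 5·7 = 35 ≡ 8 (mod 9).
    Then x = 33 + 40·8 = 353, valid modulo lcm(40, 18) = 360: x ≡ 353 (mod 360).
Verify: 353 mod 8 = 1, 353 mod 20 = 13, 353 mod 18 = 11.

x ≡ 353 (mod 360).


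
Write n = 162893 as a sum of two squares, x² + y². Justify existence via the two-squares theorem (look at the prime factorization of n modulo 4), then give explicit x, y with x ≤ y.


Step 1: Factor n = 162893 = 29 · 41 · 137.
Step 2: Check the mod-4 condition on each prime factor: 29 ≡ 1 (mod 4), exponent 1; 41 ≡ 1 (mod 4), exponent 1; 137 ≡ 1 (mod 4), exponent 1.
All primes ≡ 3 (mod 4) appear to even exponent (or don't appear), so by the two-squares theorem n IS expressible as a sum of two squares.
Step 3: Build a representation. Here n = 29 · 41 · 137 is a product of primes ≡ 1 (mod 4). Each prime p ≡ 1 (mod 4) is itself a sum of two squares; find a² by testing p − a² for a perfect square:
  29: 29 − 1² = 28, 29 − 2² = 25 = 5² ⇒ 29 = 2² + 5².
  41: 41 − 1² = 40, 41 − 2² = 37, 41 − 3² = 32, 41 − 4² = 25 = 5² ⇒ 41 = 4² + 5².
  137: 137 − 1² = 136, 137 − 2² = 133, 137 − 3² = 128, 137 − 4² = 121 = 11² ⇒ 137 = 4² + 11².
  Combine using the Brahmagupta–Fibonacci identity (a² + b²)(c² + d²) = (ac − bd)² + (ad + bc)² = (ac + bd)² + (ad − bc)²:
  29 · 41 = 1189: from (2² + 5²)(4² + 5²), take (2·4 − 5·5, 2·5 + 5·4) = (8 − 25, 10 + 20) = (-17, 30); dropping signs (only squares matter) gives (17, 30); check 17² + 30² = 289 + 900 = 1189 ✓.
  1189 · 137 = 162893: from (17² + 30²)(4² + 11²), take (17·4 − 30·11, 17·11 + 30·4) = (68 − 330, 187 + 120) = (-262, 307); dropping signs (only squares matter) gives (262, 307); check 262² + 307² = 68644 + 94249 = 162893 ✓.
Step 4: Order so x ≤ y and verify: 262² + 307² = 68644 + 94249 = 162893 = n. ✓

n = 162893 = 262² + 307² (one valid representation with x ≤ y).


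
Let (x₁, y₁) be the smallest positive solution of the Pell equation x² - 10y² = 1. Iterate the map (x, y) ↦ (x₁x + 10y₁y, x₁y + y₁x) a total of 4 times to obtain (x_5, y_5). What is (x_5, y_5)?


Step 1: Find the fundamental solution (x₁, y₁) of x² - 10y² = 1.
  Expand √10 as a continued fraction. a₀ = ⌊√10⌋ = 3; iterate m_{k+1} = d_k·a_k − m_k, d_{k+1} = (10 − m_{k+1}²)/d_k, a_{k+1} = ⌊(a₀ + m_{k+1})/d_{k+1}⌋ (starting m₀ = 0, d₀ = 1), with convergents p_k = a_k·p_{k-1} + p_{k-2}, q_k = a_k·q_{k-1} + q_{k-2} (p₋₁ = 1, q₋₁ = 0):
  k = 0: a₀ = 3; p₀/q₀ = 3/1; p₀² − 10·q₀² = 9 − 10 = -1.
  k = 1: m = 3, d = 1, a = ⌊(3 + 3)/1⌋ = 6; p/q = (6·3 + 1)/(6·1 + 0) = 19/6; p² − 10·q² = 361 − 360 = 1.
  The first convergent with p² − 10·q² = 1 gives the fundamental solution (x₁, y₁) = (19, 6).
Step 2: Apply the recurrence (x_{n+1}, y_{n+1}) = (x₁x_n + 10y₁y_n, x₁y_n + y₁x_n) repeatedly.
  From (x_1, y_1) = (19, 6): x_2 = 19·19 + 10·6·6 = 721; y_2 = 19·6 + 6·19 = 228.
  From (x_2, y_2) = (721, 228): x_3 = 19·721 + 10·6·228 = 27379; y_3 = 19·228 + 6·721 = 8658.
  From (x_3, y_3) = (27379, 8658): x_4 = 19·27379 + 10·6·8658 = 1039681; y_4 = 19·8658 + 6·27379 = 328776.
  From (x_4, y_4) = (1039681, 328776): x_5 = 19·1039681 + 10·6·328776 = 39480499; y_5 = 19·328776 + 6·1039681 = 12484830.
Step 3: Verify x_5² - 10·y_5² = 1558709801289001 - 1558709801289000 = 1 (should be 1). ✓

(x_1, y_1) = (19, 6); (x_5, y_5) = (39480499, 12484830).


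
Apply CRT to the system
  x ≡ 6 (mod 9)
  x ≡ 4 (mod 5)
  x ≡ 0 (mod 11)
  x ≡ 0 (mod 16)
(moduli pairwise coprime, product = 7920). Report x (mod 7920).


Product of moduli M = 9 · 5 · 11 · 16 = 7920.
Merge one congruence at a time:
  Start: x ≡ 6 (mod 9).
  Combine with x ≡ 4 (mod 5); new modulus lcm = 45.
    Write x = 6 + 9·t and substitute into x ≡ 4 (mod 5): 9·t ≡ 4 − 6 = -2 (mod 5).
    Reduce coefficients mod 5: 4·t ≡ 3 (mod 5).
    The inverse of 4 mod 5 is 4 (since 4·4 = 16 = 3·5 + 1), so t ≡ 4·3 = 12 ≡ 2 (mod 5).
    Then x = 6 + 9·2 = 24, valid modulo lcm(9, 5) = 45: x ≡ 24 (mod 45).
  Combine with x ≡ 0 (mod 11); new modulus lcm = 495.
    Write x = 24 + 45·t and substitute into x ≡ 0 (mod 11): 45·t ≡ 0 − 24 = -24 (mod 11).
    Reduce coefficients mod 11: 1·t ≡ 9 (mod 11).
    So t ≡ 9 (mod 11).
    Then x = 24 + 45·9 = 429, valid modulo lcm(45, 11) = 495: x ≡ 429 (mod 495).
  Combine with x ≡ 0 (mod 16); new modulus lcm = 7920.
    Write x = 429 + 495·t and substitute into x ≡ 0 (mod 16): 495·t ≡ 0 − 429 = -429 (mod 16).
    Reduce coefficients mod 16: 15·t ≡ 3 (mod 16).
    The inverse of 15 mod 16 is 15 (since 15·15 = 225 = 14·16 + 1), so t ≡ 15·3 = 45 ≡ 13 (mod 16).
    Then x = 429 + 495·13 = 6864, valid modulo lcm(495, 16) = 7920: x ≡ 6864 (mod 7920).
Verify against each original: 6864 mod 9 = 6, 6864 mod 5 = 4, 6864 mod 11 = 0, 6864 mod 16 = 0.

x ≡ 6864 (mod 7920).


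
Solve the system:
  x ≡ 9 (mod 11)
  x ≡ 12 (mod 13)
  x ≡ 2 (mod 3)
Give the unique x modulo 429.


Moduli 11, 13, 3 are pairwise coprime; by CRT there is a unique solution modulo M = 11 · 13 · 3 = 429.
Solve pairwise, accumulating the modulus:
  Start with x ≡ 9 (mod 11).
  Combine with x ≡ 12 (mod 13): since gcd(11, 13) = 1, we get a unique residue mod 143.
    Write x = 9 + 11·t and substitute into x ≡ 12 (mod 13): 11·t ≡ 12 − 9 = 3 (mod 13).
    The inverse of 11 mod 13 is 6 (since 11·6 = 66 = 5·13 + 1), so t ≡ 6·3 = 18 ≡ 5 (mod 13).
    Then x = 9 + 11·5 = 64, valid modulo lcm(11, 13) = 143: x ≡ 64 (mod 143).
  Combine with x ≡ 2 (mod 3): since gcd(143, 3) = 1, we get a unique residue mod 429.
    Write x = 64 + 143·t and substitute into x ≡ 2 (mod 3): 143·t ≡ 2 − 64 = -62 (mod 3).
    Reduce coefficients mod 3: 2·t ≡ 1 (mod 3).
    The inverse of 2 mod 3 is 2 (since 2·2 = 4 = 1·3 + 1), so t ≡ 2·1 = 2 ≡ 2 (mod 3).
    Then x = 64 + 143·2 = 350, valid modulo lcm(143, 3) = 429: x ≡ 350 (mod 429).
Verify: 350 mod 11 = 9 ✓, 350 mod 13 = 12 ✓, 350 mod 3 = 2 ✓.

x ≡ 350 (mod 429).


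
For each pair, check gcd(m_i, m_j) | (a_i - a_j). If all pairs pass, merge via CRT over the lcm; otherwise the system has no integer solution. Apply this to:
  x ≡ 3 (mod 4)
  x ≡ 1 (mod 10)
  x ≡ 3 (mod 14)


Moduli 4, 10, 14 are not pairwise coprime, so CRT works modulo lcm(m_i) when all pairwise compatibility conditions hold.
Pairwise compatibility: gcd(m_i, m_j) must divide a_i - a_j for every pair.
Merge one congruence at a time:
  Start: x ≡ 3 (mod 4).
  Combine with x ≡ 1 (mod 10): gcd(4, 10) = 2; 1 - 3 = -2, which IS divisible by 2, so compatible.
    Write x = 3 + 4·t and substitute into x ≡ 1 (mod 10): 4·t ≡ 1 − 3 = -2 (mod 10).
    Divide the congruence (and modulus) by g = 2: 2·t ≡ -1 (mod 5).
    Reduce coefficients mod 5: 2·t ≡ 4 (mod 5).
    The inverse of 2 mod 5 is 3 (since 2·3 = 6 = 1·5 + 1), so t ≡ 3·4 = 12 ≡ 2 (mod 5).
    Then x = 3 + 4·2 = 11, valid modulo lcm(4, 10) = 20: x ≡ 11 (mod 20).
  Combine with x ≡ 3 (mod 14): gcd(20, 14) = 2; 3 - 11 = -8, which IS divisible by 2, so compatible.
    Write x = 11 + 20·t and substitute into x ≡ 3 (mod 14): 20·t ≡ 3 − 11 = -8 (mod 14).
    Divide the congruence (and modulus) by g = 2: 10·t ≡ -4 (mod 7).
    Reduce coefficients mod 7: 3·t ≡ 3 (mod 7).
    The inverse of 3 mod 7 is 5 (since 3·5 = 15 = 2·7 + 1), so t ≡ 5·3 = 15 ≡ 1 (mod 7).
    Then x = 11 + 20·1 = 31, valid modulo lcm(20, 14) = 140: x ≡ 31 (mod 140).
Verify: 31 mod 4 = 3, 31 mod 10 = 1, 31 mod 14 = 3.

x ≡ 31 (mod 140).


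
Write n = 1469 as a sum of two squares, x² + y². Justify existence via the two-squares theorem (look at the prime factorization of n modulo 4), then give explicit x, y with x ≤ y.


Step 1: Factor n = 1469 = 13 · 113.
Step 2: Check the mod-4 condition on each prime factor: 13 ≡ 1 (mod 4), exponent 1; 113 ≡ 1 (mod 4), exponent 1.
All primes ≡ 3 (mod 4) appear to even exponent (or don't appear), so by the two-squares theorem n IS expressible as a sum of two squares.
Step 3: Build a representation. Here n = 13 · 113 is a product of primes ≡ 1 (mod 4). Each prime p ≡ 1 (mod 4) is itself a sum of two squares; find a² by testing p − a² for a perfect square:
  13: 13 − 1² = 12, 13 − 2² = 9 = 3² ⇒ 13 = 2² + 3².
  113: 113 − 1² = 112, 113 − 2² = 109, 113 − 3² = 104, 113 − 4² = 97, 113 − 5² = 88, 113 − 6² = 77, 113 − 7² = 64 = 8² ⇒ 113 = 7² + 8².
  Combine using the Brahmagupta–Fibonacci identity (a² + b²)(c² + d²) = (ac − bd)² + (ad + bc)² = (ac + bd)² + (ad − bc)²:
  13 · 113 = 1469: from (2² + 3²)(7² + 8²), take (2·7 − 3·8, 2·8 + 3·7) = (14 − 24, 16 + 21) = (-10, 37); dropping signs (only squares matter) gives (10, 37); check 10² + 37² = 100 + 1369 = 1469 ✓.
Step 4: Order so x ≤ y and verify: 10² + 37² = 100 + 1369 = 1469 = n. ✓

n = 1469 = 10² + 37² (one valid representation with x ≤ y).


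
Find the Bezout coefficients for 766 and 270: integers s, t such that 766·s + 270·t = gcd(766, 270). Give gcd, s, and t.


Euclidean algorithm on (766, 270) — divide until remainder is 0:
  766 = 2 · 270 + 226
  270 = 1 · 226 + 44
  226 = 5 · 44 + 6
  44 = 7 · 6 + 2
  6 = 3 · 2 + 0
gcd(766, 270) = 2.
Track Bezout coefficients alongside the remainders: start with r₀ = 766 = a·1 + b·0 (s = 1, t = 0) and r₁ = 270 = a·0 + b·1 (s = 0, t = 1); each new remainder r_{k+1} = r_{k-1} − q_k·r_k inherits s_{k+1} = s_{k-1} − q_k·s_k, t_{k+1} = t_{k-1} − q_k·t_k, so r_k = a·s_k + b·t_k at every step:
  q = 2: r = 226, s = 1 − 2·0 = 1, t = 0 − 2·1 = -2  (check: 766·1 + 270·(-2) = 226)
  q = 1: r = 44, s = 0 − 1·1 = -1, t = 1 − 1·(-2) = 3  (check: 766·(-1) + 270·3 = 44)
  q = 5: r = 6, s = 1 − 5·(-1) = 6, t = -2 − 5·3 = -17  (check: 766·6 + 270·(-17) = 6)
  q = 7: r = 2, s = -1 − 7·6 = -43, t = 3 − 7·(-17) = 122  (check: 766·(-43) + 270·122 = 2)
The row with r = 2 (the gcd) gives the Bezout coefficients s = -43, t = 122.
Result: 766 · (-43) + 270 · (122) = 2.

gcd(766, 270) = 2; s = -43, t = 122 (check: 766·(-43) + 270·122 = 2).


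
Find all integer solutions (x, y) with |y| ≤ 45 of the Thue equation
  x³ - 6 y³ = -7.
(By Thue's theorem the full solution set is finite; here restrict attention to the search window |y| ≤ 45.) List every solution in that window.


The equation is x³ - 6y³ = -7. For fixed y, x³ = 6·y³ − 7, so a solution requires the RHS to be a perfect cube.
Strategy: iterate y from -45 to 45, compute RHS = 6·y³ − 7, and check whether it is a (positive or negative) perfect cube.
Check small values of y:
  y = 0: RHS = -7 is not a perfect cube.
  y = 1: RHS = -1 = (-1)³ ⇒ x = -1 works.
  y = -1: RHS = -13 is not a perfect cube.
  y = 2: RHS = 41 is not a perfect cube.
  y = -2: RHS = -55 is not a perfect cube.
  y = 3: RHS = 155 is not a perfect cube.
  y = -3: RHS = -169 is not a perfect cube.
Continuing the search up to |y| = 45 finds no further solutions beyond those listed.
Collected solutions: (-1, 1).

Solutions (with |y| ≤ 45): (-1, 1).


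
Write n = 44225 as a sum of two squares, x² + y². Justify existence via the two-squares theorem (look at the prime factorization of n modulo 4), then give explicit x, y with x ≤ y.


Step 1: Factor n = 44225 = 5^2 · 29 · 61.
Step 2: Check the mod-4 condition on each prime factor: 5 ≡ 1 (mod 4), exponent 2; 29 ≡ 1 (mod 4), exponent 1; 61 ≡ 1 (mod 4), exponent 1.
All primes ≡ 3 (mod 4) appear to even exponent (or don't appear), so by the two-squares theorem n IS expressible as a sum of two squares.
Step 3: Build a representation. Group n = k² · m with k = 5 and m = 29 · 61 = 1769 (a product of primes ≡ 1 (mod 4)); a representation of m scales to one of n via (k·x)² + (k·y)² = k²(x² + y²). Each prime p ≡ 1 (mod 4) is itself a sum of two squares; find a² by testing p − a² for a perfect square:
  29: 29 − 1² = 28, 29 − 2² = 25 = 5² ⇒ 29 = 2² + 5².
  61: 61 − 1² = 60, 61 − 2² = 57, 61 − 3² = 52, 61 − 4² = 45, 61 − 5² = 36 = 6² ⇒ 61 = 5² + 6².
  Combine using the Brahmagupta–Fibonacci identity (a² + b²)(c² + d²) = (ac − bd)² + (ad + bc)² = (ac + bd)² + (ad − bc)²:
  29 · 61 = 1769: from (2² + 5²)(5² + 6²), take (2·5 − 5·6, 2·6 + 5·5) = (10 − 30, 12 + 25) = (-20, 37); dropping signs (only squares matter) gives (20, 37); check 20² + 37² = 400 + 1369 = 1769 ✓.
  Scale by k = 5: (5·20, 5·37) = (100, 185).
Step 4: Order so x ≤ y and verify: 100² + 185² = 10000 + 34225 = 44225 = n. ✓

n = 44225 = 100² + 185² (one valid representation with x ≤ y).


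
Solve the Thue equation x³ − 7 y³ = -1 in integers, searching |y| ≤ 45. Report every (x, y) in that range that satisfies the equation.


The equation is x³ - 7y³ = -1. For fixed y, x³ = 7·y³ − 1, so a solution requires the RHS to be a perfect cube.
Strategy: iterate y from -45 to 45, compute RHS = 7·y³ − 1, and check whether it is a (positive or negative) perfect cube.
Check small values of y:
  y = 0: RHS = -1 = (-1)³ ⇒ x = -1 works.
  y = 1: RHS = 6 is not a perfect cube.
  y = -1: RHS = -8 = (-2)³ ⇒ x = -2 works.
  y = 2: RHS = 55 is not a perfect cube.
  y = -2: RHS = -57 is not a perfect cube.
  y = 3: RHS = 188 is not a perfect cube.
  y = -3: RHS = -190 is not a perfect cube.
Continuing the search up to |y| = 45 finds no further solutions beyond those listed.
Collected solutions: (-1, 0), (-2, -1).

Solutions (with |y| ≤ 45): (-1, 0), (-2, -1).


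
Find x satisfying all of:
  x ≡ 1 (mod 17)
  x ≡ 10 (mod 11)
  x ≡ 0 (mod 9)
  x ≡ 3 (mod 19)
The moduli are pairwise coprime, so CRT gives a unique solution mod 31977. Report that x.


Product of moduli M = 17 · 11 · 9 · 19 = 31977.
Merge one congruence at a time:
  Start: x ≡ 1 (mod 17).
  Combine with x ≡ 10 (mod 11); new modulus lcm = 187.
    Write x = 1 + 17·t and substitute into x ≡ 10 (mod 11): 17·t ≡ 10 − 1 = 9 (mod 11).
    Reduce coefficients mod 11: 6·t ≡ 9 (mod 11).
    The inverse of 6 mod 11 is 2 (since 6·2 = 12 = 1·11 + 1), so t ≡ 2·9 = 18 ≡ 7 (mod 11).
    Then x = 1 + 17·7 = 120, valid modulo lcm(17, 11) = 187: x ≡ 120 (mod 187).
  Combine with x ≡ 0 (mod 9); new modulus lcm = 1683.
    Write x = 120 + 187·t and substitute into x ≡ 0 (mod 9): 187·t ≡ 0 − 120 = -120 (mod 9).
    Reduce coefficients mod 9: 7·t ≡ 6 (mod 9).
    The inverse of 7 mod 9 is 4 (since 7·4 = 28 = 3·9 + 1), so t ≡ 4·6 = 24 ≡ 6 (mod 9).
    Then x = 120 + 187·6 = 1242, valid modulo lcm(187, 9) = 1683: x ≡ 1242 (mod 1683).
  Combine with x ≡ 3 (mod 19); new modulus lcm = 31977.
    Write x = 1242 + 1683·t and substitute into x ≡ 3 (mod 19): 1683·t ≡ 3 − 1242 = -1239 (mod 19).
    Reduce coefficients mod 19: 11·t ≡ 15 (mod 19).
    The inverse of 11 mod 19 is 7 (since 11·7 = 77 = 4·19 + 1), so t ≡ 7·15 = 105 ≡ 10 (mod 19).
    Then x = 1242 + 1683·10 = 18072, valid modulo lcm(1683, 19) = 31977: x ≡ 18072 (mod 31977).
Verify against each original: 18072 mod 17 = 1, 18072 mod 11 = 10, 18072 mod 9 = 0, 18072 mod 19 = 3.

x ≡ 18072 (mod 31977).


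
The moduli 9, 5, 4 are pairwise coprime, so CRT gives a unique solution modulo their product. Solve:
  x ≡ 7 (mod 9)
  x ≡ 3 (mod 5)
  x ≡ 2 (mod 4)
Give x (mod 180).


Moduli 9, 5, 4 are pairwise coprime; by CRT there is a unique solution modulo M = 9 · 5 · 4 = 180.
Solve pairwise, accumulating the modulus:
  Start with x ≡ 7 (mod 9).
  Combine with x ≡ 3 (mod 5): since gcd(9, 5) = 1, we get a unique residue mod 45.
    Write x = 7 + 9·t and substitute into x ≡ 3 (mod 5): 9·t ≡ 3 − 7 = -4 (mod 5).
    Reduce coefficients mod 5: 4·t ≡ 1 (mod 5).
    The inverse of 4 mod 5 is 4 (since 4·4 = 16 = 3·5 + 1), so t ≡ 4·1 = 4 ≡ 4 (mod 5).
    Then x = 7 + 9·4 = 43, valid modulo lcm(9, 5) = 45: x ≡ 43 (mod 45).
  Combine with x ≡ 2 (mod 4): since gcd(45, 4) = 1, we get a unique residue mod 180.
    Write x = 43 + 45·t and substitute into x ≡ 2 (mod 4): 45·t ≡ 2 − 43 = -41 (mod 4).
    Reduce coefficients mod 4: 1·t ≡ 3 (mod 4).
    So t ≡ 3 (mod 4).
    Then x = 43 + 45·3 = 178, valid modulo lcm(45, 4) = 180: x ≡ 178 (mod 180).
Verify: 178 mod 9 = 7 ✓, 178 mod 5 = 3 ✓, 178 mod 4 = 2 ✓.

x ≡ 178 (mod 180).


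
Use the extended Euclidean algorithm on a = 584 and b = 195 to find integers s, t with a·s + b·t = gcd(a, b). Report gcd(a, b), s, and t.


Euclidean algorithm on (584, 195) — divide until remainder is 0:
  584 = 2 · 195 + 194
  195 = 1 · 194 + 1
  194 = 194 · 1 + 0
gcd(584, 195) = 1.
Track Bezout coefficients alongside the remainders: start with r₀ = 584 = a·1 + b·0 (s = 1, t = 0) and r₁ = 195 = a·0 + b·1 (s = 0, t = 1); each new remainder r_{k+1} = r_{k-1} − q_k·r_k inherits s_{k+1} = s_{k-1} − q_k·s_k, t_{k+1} = t_{k-1} − q_k·t_k, so r_k = a·s_k + b·t_k at every step:
  q = 2: r = 194, s = 1 − 2·0 = 1, t = 0 − 2·1 = -2  (check: 584·1 + 195·(-2) = 194)
  q = 1: r = 1, s = 0 − 1·1 = -1, t = 1 − 1·(-2) = 3  (check: 584·(-1) + 195·3 = 1)
The row with r = 1 (the gcd) gives the Bezout coefficients s = -1, t = 3.
Result: 584 · (-1) + 195 · (3) = 1.

gcd(584, 195) = 1; s = -1, t = 3 (check: 584·(-1) + 195·3 = 1).


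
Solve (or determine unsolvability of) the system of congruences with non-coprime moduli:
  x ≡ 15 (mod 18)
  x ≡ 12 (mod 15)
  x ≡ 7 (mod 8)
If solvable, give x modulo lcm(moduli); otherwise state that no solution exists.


Moduli 18, 15, 8 are not pairwise coprime, so CRT works modulo lcm(m_i) when all pairwise compatibility conditions hold.
Pairwise compatibility: gcd(m_i, m_j) must divide a_i - a_j for every pair.
Merge one congruence at a time:
  Start: x ≡ 15 (mod 18).
  Combine with x ≡ 12 (mod 15): gcd(18, 15) = 3; 12 - 15 = -3, which IS divisible by 3, so compatible.
    Write x = 15 + 18·t and substitute into x ≡ 12 (mod 15): 18·t ≡ 12 − 15 = -3 (mod 15).
    Divide the congruence (and modulus) by g = 3: 6·t ≡ -1 (mod 5).
    Reduce coefficients mod 5: 1·t ≡ 4 (mod 5).
    So t ≡ 4 (mod 5).
    Then x = 15 + 18·4 = 87, valid modulo lcm(18, 15) = 90: x ≡ 87 (mod 90).
  Combine with x ≡ 7 (mod 8): gcd(90, 8) = 2; 7 - 87 = -80, which IS divisible by 2, so compatible.
    Write x = 87 + 90·t and substitute into x ≡ 7 (mod 8): 90·t ≡ 7 − 87 = -80 (mod 8).
    Divide the congruence (and modulus) by g = 2: 45·t ≡ -40 (mod 4).
    Reduce coefficients mod 4: 1·t ≡ 0 (mod 4).
    So t ≡ 0 (mod 4).
    Then x = 87 + 90·0 = 87, valid modulo lcm(90, 8) = 360: x ≡ 87 (mod 360).
Verify: 87 mod 18 = 15, 87 mod 15 = 12, 87 mod 8 = 7.

x ≡ 87 (mod 360).


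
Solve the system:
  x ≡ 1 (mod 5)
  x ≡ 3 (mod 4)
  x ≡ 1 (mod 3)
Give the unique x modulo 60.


Moduli 5, 4, 3 are pairwise coprime; by CRT there is a unique solution modulo M = 5 · 4 · 3 = 60.
Solve pairwise, accumulating the modulus:
  Start with x ≡ 1 (mod 5).
  Combine with x ≡ 3 (mod 4): since gcd(5, 4) = 1, we get a unique residue mod 20.
    Write x = 1 + 5·t and substitute into x ≡ 3 (mod 4): 5·t ≡ 3 − 1 = 2 (mod 4).
    Reduce coefficients mod 4: 1·t ≡ 2 (mod 4).
    So t ≡ 2 (mod 4).
    Then x = 1 + 5·2 = 11, valid modulo lcm(5, 4) = 20: x ≡ 11 (mod 20).
  Combine with x ≡ 1 (mod 3): since gcd(20, 3) = 1, we get a unique residue mod 60.
    Write x = 11 + 20·t and substitute into x ≡ 1 (mod 3): 20·t ≡ 1 − 11 = -10 (mod 3).
    Reduce coefficients mod 3: 2·t ≡ 2 (mod 3).
    The inverse of 2 mod 3 is 2 (since 2·2 = 4 = 1·3 + 1), so t ≡ 2·2 = 4 ≡ 1 (mod 3).
    Then x = 11 + 20·1 = 31, valid modulo lcm(20, 3) = 60: x ≡ 31 (mod 60).
Verify: 31 mod 5 = 1 ✓, 31 mod 4 = 3 ✓, 31 mod 3 = 1 ✓.

x ≡ 31 (mod 60).


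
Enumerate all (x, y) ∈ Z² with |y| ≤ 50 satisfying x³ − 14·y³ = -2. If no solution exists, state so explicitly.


The equation is x³ - 14y³ = -2. For fixed y, x³ = 14·y³ − 2, so a solution requires the RHS to be a perfect cube.
Strategy: iterate y from -50 to 50, compute RHS = 14·y³ − 2, and check whether it is a (positive or negative) perfect cube.
Check small values of y:
  y = 0: RHS = -2 is not a perfect cube.
  y = 1: RHS = 12 is not a perfect cube.
  y = -1: RHS = -16 is not a perfect cube.
  y = 2: RHS = 110 is not a perfect cube.
  y = -2: RHS = -114 is not a perfect cube.
  y = 3: RHS = 376 is not a perfect cube.
  y = -3: RHS = -380 is not a perfect cube.
Continuing the search up to |y| = 50 finds no solutions either.
No (x, y) in the scanned range satisfies the equation.

No integer solutions with |y| ≤ 50.


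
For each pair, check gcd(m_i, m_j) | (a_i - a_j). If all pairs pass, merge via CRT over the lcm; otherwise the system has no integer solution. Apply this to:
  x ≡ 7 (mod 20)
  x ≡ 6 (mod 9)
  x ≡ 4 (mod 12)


Moduli 20, 9, 12 are not pairwise coprime, so CRT works modulo lcm(m_i) when all pairwise compatibility conditions hold.
Pairwise compatibility: gcd(m_i, m_j) must divide a_i - a_j for every pair.
Merge one congruence at a time:
  Start: x ≡ 7 (mod 20).
  Combine with x ≡ 6 (mod 9): gcd(20, 9) = 1; 6 - 7 = -1, which IS divisible by 1, so compatible.
    Write x = 7 + 20·t and substitute into x ≡ 6 (mod 9): 20·t ≡ 6 − 7 = -1 (mod 9).
    Reduce coefficients mod 9: 2·t ≡ 8 (mod 9).
    The inverse of 2 mod 9 is 5 (since 2·5 = 10 = 1·9 + 1), so t ≡ 5·8 = 40 ≡ 4 (mod 9).
    Then x = 7 + 20·4 = 87, valid modulo lcm(20, 9) = 180: x ≡ 87 (mod 180).
  Combine with x ≡ 4 (mod 12): gcd(180, 12) = 12, and 4 - 87 = -83 is NOT divisible by 12.
    ⇒ system is inconsistent (no integer solution).

No solution (the system is inconsistent).


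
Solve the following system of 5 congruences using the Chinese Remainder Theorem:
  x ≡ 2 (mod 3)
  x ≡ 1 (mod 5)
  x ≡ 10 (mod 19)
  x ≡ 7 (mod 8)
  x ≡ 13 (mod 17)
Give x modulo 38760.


Product of moduli M = 3 · 5 · 19 · 8 · 17 = 38760.
Merge one congruence at a time:
  Start: x ≡ 2 (mod 3).
  Combine with x ≡ 1 (mod 5); new modulus lcm = 15.
    Write x = 2 + 3·t and substitute into x ≡ 1 (mod 5): 3·t ≡ 1 − 2 = -1 (mod 5).
    Reduce coefficients mod 5: 3·t ≡ 4 (mod 5).
    The inverse of 3 mod 5 is 2 (since 3·2 = 6 = 1·5 + 1), so t ≡ 2·4 = 8 ≡ 3 (mod 5).
    Then x = 2 + 3·3 = 11, valid modulo lcm(3, 5) = 15: x ≡ 11 (mod 15).
  Combine with x ≡ 10 (mod 19); new modulus lcm = 285.
    Write x = 11 + 15·t and substitute into x ≡ 10 (mod 19): 15·t ≡ 10 − 11 = -1 (mod 19).
    Reduce coefficients mod 19: 15·t ≡ 18 (mod 19).
    The inverse of 15 mod 19 is 14 (since 15·14 = 210 = 11·19 + 1), so t ≡ 14·18 = 252 ≡ 5 (mod 19).
    Then x = 11 + 15·5 = 86, valid modulo lcm(15, 19) = 285: x ≡ 86 (mod 285).
  Combine with x ≡ 7 (mod 8); new modulus lcm = 2280.
    Write x = 86 + 285·t and substitute into x ≡ 7 (mod 8): 285·t ≡ 7 − 86 = -79 (mod 8).
    Reduce coefficients mod 8: 5·t ≡ 1 (mod 8).
    The inverse of 5 mod 8 is 5 (since 5·5 = 25 = 3·8 + 1), so t ≡ 5·1 = 5 ≡ 5 (mod 8).
    Then x = 86 + 285·5 = 1511, valid modulo lcm(285, 8) = 2280: x ≡ 1511 (mod 2280).
  Combine with x ≡ 13 (mod 17); new modulus lcm = 38760.
    Write x = 1511 + 2280·t and substitute into x ≡ 13 (mod 17): 2280·t ≡ 13 − 1511 = -1498 (mod 17).
    Reduce coefficients mod 17: 2·t ≡ 15 (mod 17).
    The inverse of 2 mod 17 is 9 (since 2·9 = 18 = 1·17 + 1), so t ≡ 9·15 = 135 ≡ 16 (mod 17).
    Then x = 1511 + 2280·16 = 37991, valid modulo lcm(2280, 17) = 38760: x ≡ 37991 (mod 38760).
Verify against each original: 37991 mod 3 = 2, 37991 mod 5 = 1, 37991 mod 19 = 10, 37991 mod 8 = 7, 37991 mod 17 = 13.

x ≡ 37991 (mod 38760).


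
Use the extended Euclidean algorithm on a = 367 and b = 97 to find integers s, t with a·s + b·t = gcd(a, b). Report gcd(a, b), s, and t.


Euclidean algorithm on (367, 97) — divide until remainder is 0:
  367 = 3 · 97 + 76
  97 = 1 · 76 + 21
  76 = 3 · 21 + 13
  21 = 1 · 13 + 8
  13 = 1 · 8 + 5
  8 = 1 · 5 + 3
  5 = 1 · 3 + 2
  3 = 1 · 2 + 1
  2 = 2 · 1 + 0
gcd(367, 97) = 1.
Track Bezout coefficients alongside the remainders: start with r₀ = 367 = a·1 + b·0 (s = 1, t = 0) and r₁ = 97 = a·0 + b·1 (s = 0, t = 1); each new remainder r_{k+1} = r_{k-1} − q_k·r_k inherits s_{k+1} = s_{k-1} − q_k·s_k, t_{k+1} = t_{k-1} − q_k·t_k, so r_k = a·s_k + b·t_k at every step:
  q = 3: r = 76, s = 1 − 3·0 = 1, t = 0 − 3·1 = -3  (check: 367·1 + 97·(-3) = 76)
  q = 1: r = 21, s = 0 − 1·1 = -1, t = 1 − 1·(-3) = 4  (check: 367·(-1) + 97·4 = 21)
  q = 3: r = 13, s = 1 − 3·(-1) = 4, t = -3 − 3·4 = -15  (check: 367·4 + 97·(-15) = 13)
  q = 1: r = 8, s = -1 − 1·4 = -5, t = 4 − 1·(-15) = 19  (check: 367·(-5) + 97·19 = 8)
  q = 1: r = 5, s = 4 − 1·(-5) = 9, t = -15 − 1·19 = -34  (check: 367·9 + 97·(-34) = 5)
  q = 1: r = 3, s = -5 − 1·9 = -14, t = 19 − 1·(-34) = 53  (check: 367·(-14) + 97·53 = 3)
  q = 1: r = 2, s = 9 − 1·(-14) = 23, t = -34 − 1·53 = -87  (check: 367·23 + 97·(-87) = 2)
  q = 1: r = 1, s = -14 − 1·23 = -37, t = 53 − 1·(-87) = 140  (check: 367·(-37) + 97·140 = 1)
The row with r = 1 (the gcd) gives the Bezout coefficients s = -37, t = 140.
Result: 367 · (-37) + 97 · (140) = 1.

gcd(367, 97) = 1; s = -37, t = 140 (check: 367·(-37) + 97·140 = 1).


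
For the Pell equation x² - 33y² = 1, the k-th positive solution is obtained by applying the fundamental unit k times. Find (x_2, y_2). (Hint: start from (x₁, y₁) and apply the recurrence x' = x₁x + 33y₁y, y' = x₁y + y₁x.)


Step 1: Find the fundamental solution (x₁, y₁) of x² - 33y² = 1.
  Expand √33 as a continued fraction. a₀ = ⌊√33⌋ = 5; iterate m_{k+1} = d_k·a_k − m_k, d_{k+1} = (33 − m_{k+1}²)/d_k, a_{k+1} = ⌊(a₀ + m_{k+1})/d_{k+1}⌋ (starting m₀ = 0, d₀ = 1), with convergents p_k = a_k·p_{k-1} + p_{k-2}, q_k = a_k·q_{k-1} + q_{k-2} (p₋₁ = 1, q₋₁ = 0):
  k = 0: a₀ = 5; p₀/q₀ = 5/1; p₀² − 33·q₀² = 25 − 33 = -8.
  k = 1: m = 5, d = 8, a = ⌊(5 + 5)/8⌋ = 1; p/q = (1·5 + 1)/(1·1 + 0) = 6/1; p² − 33·q² = 36 − 33 = 3.
  k = 2: m = 3, d = 3, a = ⌊(5 + 3)/3⌋ = 2; p/q = (2·6 + 5)/(2·1 + 1) = 17/3; p² − 33·q² = 289 − 297 = -8.
  k = 3: m = 3, d = 8, a = ⌊(5 + 3)/8⌋ = 1; p/q = (1·17 + 6)/(1·3 + 1) = 23/4; p² − 33·q² = 529 − 528 = 1.
  The first convergent with p² − 33·q² = 1 gives the fundamental solution (x₁, y₁) = (23, 4).
Step 2: Apply the recurrence (x_{n+1}, y_{n+1}) = (x₁x_n + 33y₁y_n, x₁y_n + y₁x_n) repeatedly.
  From (x_1, y_1) = (23, 4): x_2 = 23·23 + 33·4·4 = 1057; y_2 = 23·4 + 4·23 = 184.
Step 3: Verify x_2² - 33·y_2² = 1117249 - 1117248 = 1 (should be 1). ✓

(x_1, y_1) = (23, 4); (x_2, y_2) = (1057, 184).


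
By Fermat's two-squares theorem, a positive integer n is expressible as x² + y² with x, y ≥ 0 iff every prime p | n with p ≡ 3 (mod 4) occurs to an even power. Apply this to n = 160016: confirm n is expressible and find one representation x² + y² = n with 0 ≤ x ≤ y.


Step 1: Factor n = 160016 = 2^4 · 73 · 137.
Step 2: Check the mod-4 condition on each prime factor: 2 = 2 (special); 73 ≡ 1 (mod 4), exponent 1; 137 ≡ 1 (mod 4), exponent 1.
All primes ≡ 3 (mod 4) appear to even exponent (or don't appear), so by the two-squares theorem n IS expressible as a sum of two squares.
Step 3: Build a representation. Group n = k² · m with k = 4 and m = 73 · 137 = 10001 (a product of primes ≡ 1 (mod 4)); a representation of m scales to one of n via (k·x)² + (k·y)² = k²(x² + y²). Each prime p ≡ 1 (mod 4) is itself a sum of two squares; find a² by testing p − a² for a perfect square:
  73: 73 − 1² = 72, 73 − 2² = 69, 73 − 3² = 64 = 8² ⇒ 73 = 3² + 8².
  137: 137 − 1² = 136, 137 − 2² = 133, 137 − 3² = 128, 137 − 4² = 121 = 11² ⇒ 137 = 4² + 11².
  Combine using the Brahmagupta–Fibonacci identity (a² + b²)(c² + d²) = (ac − bd)² + (ad + bc)² = (ac + bd)² + (ad − bc)²:
  73 · 137 = 10001: from (3² + 8²)(4² + 11²), take (3·4 − 8·11, 3·11 + 8·4) = (12 − 88, 33 + 32) = (-76, 65); dropping signs (only squares matter) gives (76, 65); check 76² + 65² = 5776 + 4225 = 10001 ✓.
  Scale by k = 4: (4·76, 4·65) = (304, 260).
Step 4: Order so x ≤ y and verify: 260² + 304² = 67600 + 92416 = 160016 = n. ✓

n = 160016 = 260² + 304² (one valid representation with x ≤ y).


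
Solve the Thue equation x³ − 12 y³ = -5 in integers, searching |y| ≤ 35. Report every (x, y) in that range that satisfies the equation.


The equation is x³ - 12y³ = -5. For fixed y, x³ = 12·y³ − 5, so a solution requires the RHS to be a perfect cube.
Strategy: iterate y from -35 to 35, compute RHS = 12·y³ − 5, and check whether it is a (positive or negative) perfect cube.
Check small values of y:
  y = 0: RHS = -5 is not a perfect cube.
  y = 1: RHS = 7 is not a perfect cube.
  y = -1: RHS = -17 is not a perfect cube.
  y = 2: RHS = 91 is not a perfect cube.
  y = -2: RHS = -101 is not a perfect cube.
  y = 3: RHS = 319 is not a perfect cube.
  y = -3: RHS = -329 is not a perfect cube.
Continuing the search up to |y| = 35 finds no solutions either.
No (x, y) in the scanned range satisfies the equation.

No integer solutions with |y| ≤ 35.


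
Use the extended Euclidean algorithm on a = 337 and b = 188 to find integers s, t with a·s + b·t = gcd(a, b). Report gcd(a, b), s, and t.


Euclidean algorithm on (337, 188) — divide until remainder is 0:
  337 = 1 · 188 + 149
  188 = 1 · 149 + 39
  149 = 3 · 39 + 32
  39 = 1 · 32 + 7
  32 = 4 · 7 + 4
  7 = 1 · 4 + 3
  4 = 1 · 3 + 1
  3 = 3 · 1 + 0
gcd(337, 188) = 1.
Track Bezout coefficients alongside the remainders: start with r₀ = 337 = a·1 + b·0 (s = 1, t = 0) and r₁ = 188 = a·0 + b·1 (s = 0, t = 1); each new remainder r_{k+1} = r_{k-1} − q_k·r_k inherits s_{k+1} = s_{k-1} − q_k·s_k, t_{k+1} = t_{k-1} − q_k·t_k, so r_k = a·s_k + b·t_k at every step:
  q = 1: r = 149, s = 1 − 1·0 = 1, t = 0 − 1·1 = -1  (check: 337·1 + 188·(-1) = 149)
  q = 1: r = 39, s = 0 − 1·1 = -1, t = 1 − 1·(-1) = 2  (check: 337·(-1) + 188·2 = 39)
  q = 3: r = 32, s = 1 − 3·(-1) = 4, t = -1 − 3·2 = -7  (check: 337·4 + 188·(-7) = 32)
  q = 1: r = 7, s = -1 − 1·4 = -5, t = 2 − 1·(-7) = 9  (check: 337·(-5) + 188·9 = 7)
  q = 4: r = 4, s = 4 − 4·(-5) = 24, t = -7 − 4·9 = -43  (check: 337·24 + 188·(-43) = 4)
  q = 1: r = 3, s = -5 − 1·24 = -29, t = 9 − 1·(-43) = 52  (check: 337·(-29) + 188·52 = 3)
  q = 1: r = 1, s = 24 − 1·(-29) = 53, t = -43 − 1·52 = -95  (check: 337·53 + 188·(-95) = 1)
The row with r = 1 (the gcd) gives the Bezout coefficients s = 53, t = -95.
Result: 337 · (53) + 188 · (-95) = 1.

gcd(337, 188) = 1; s = 53, t = -95 (check: 337·53 + 188·(-95) = 1).


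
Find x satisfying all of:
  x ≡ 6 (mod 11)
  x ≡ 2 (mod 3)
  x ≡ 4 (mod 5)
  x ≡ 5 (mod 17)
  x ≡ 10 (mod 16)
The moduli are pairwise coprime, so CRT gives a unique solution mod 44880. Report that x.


Product of moduli M = 11 · 3 · 5 · 17 · 16 = 44880.
Merge one congruence at a time:
  Start: x ≡ 6 (mod 11).
  Combine with x ≡ 2 (mod 3); new modulus lcm = 33.
    Write x = 6 + 11·t and substitute into x ≡ 2 (mod 3): 11·t ≡ 2 − 6 = -4 (mod 3).
    Reduce coefficients mod 3: 2·t ≡ 2 (mod 3).
    The inverse of 2 mod 3 is 2 (since 2·2 = 4 = 1·3 + 1), so t ≡ 2·2 = 4 ≡ 1 (mod 3).
    Then x = 6 + 11·1 = 17, valid modulo lcm(11, 3) = 33: x ≡ 17 (mod 33).
  Combine with x ≡ 4 (mod 5); new modulus lcm = 165.
    Write x = 17 + 33·t and substitute into x ≡ 4 (mod 5): 33·t ≡ 4 − 17 = -13 (mod 5).
    Reduce coefficients mod 5: 3·t ≡ 2 (mod 5).
    The inverse of 3 mod 5 is 2 (since 3·2 = 6 = 1·5 + 1), so t ≡ 2·2 = 4 ≡ 4 (mod 5).
    Then x = 17 + 33·4 = 149, valid modulo lcm(33, 5) = 165: x ≡ 149 (mod 165).
  Combine with x ≡ 5 (mod 17); new modulus lcm = 2805.
    Write x = 149 + 165·t and substitute into x ≡ 5 (mod 17): 165·t ≡ 5 − 149 = -144 (mod 17).
    Reduce coefficients mod 17: 12·t ≡ 9 (mod 17).
    The inverse of 12 mod 17 is 10 (since 12·10 = 120 = 7·17 + 1), so t ≡ 10·9 = 90 ≡ 5 (mod 17).
    Then x = 149 + 165·5 = 974, valid modulo lcm(165, 17) = 2805: x ≡ 974 (mod 2805).
  Combine with x ≡ 10 (mod 16); new modulus lcm = 44880.
    Write x = 974 + 2805·t and substitute into x ≡ 10 (mod 16): 2805·t ≡ 10 − 974 = -964 (mod 16).
    Reduce coefficients mod 16: 5·t ≡ 12 (mod 16).
    The inverse of 5 mod 16 is 13 (since 5·13 = 65 = 4·16 + 1), so t ≡ 13·12 = 156 ≡ 12 (mod 16).
    Then x = 974 + 2805·12 = 34634, valid modulo lcm(2805, 16) = 44880: x ≡ 34634 (mod 44880).
Verify against each original: 34634 mod 11 = 6, 34634 mod 3 = 2, 34634 mod 5 = 4, 34634 mod 17 = 5, 34634 mod 16 = 10.

x ≡ 34634 (mod 44880).


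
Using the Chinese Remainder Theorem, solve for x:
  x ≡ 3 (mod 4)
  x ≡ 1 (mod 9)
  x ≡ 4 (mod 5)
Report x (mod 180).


Moduli 4, 9, 5 are pairwise coprime; by CRT there is a unique solution modulo M = 4 · 9 · 5 = 180.
Solve pairwise, accumulating the modulus:
  Start with x ≡ 3 (mod 4).
  Combine with x ≡ 1 (mod 9): since gcd(4, 9) = 1, we get a unique residue mod 36.
    Write x = 3 + 4·t and substitute into x ≡ 1 (mod 9): 4·t ≡ 1 − 3 = -2 (mod 9).
    Reduce coefficients mod 9: 4·t ≡ 7 (mod 9).
    The inverse of 4 mod 9 is 7 (since 4·7 = 28 = 3·9 + 1), so t ≡ 7·7 = 49 ≡ 4 (mod 9).
    Then x = 3 + 4·4 = 19, valid modulo lcm(4, 9) = 36: x ≡ 19 (mod 36).
  Combine with x ≡ 4 (mod 5): since gcd(36, 5) = 1, we get a unique residue mod 180.
    Write x = 19 + 36·t and substitute into x ≡ 4 (mod 5): 36·t ≡ 4 − 19 = -15 (mod 5).
    Reduce coefficients mod 5: 1·t ≡ 0 (mod 5).
    So t ≡ 0 (mod 5).
    Then x = 19 + 36·0 = 19, valid modulo lcm(36, 5) = 180: x ≡ 19 (mod 180).
Verify: 19 mod 4 = 3 ✓, 19 mod 9 = 1 ✓, 19 mod 5 = 4 ✓.

x ≡ 19 (mod 180).


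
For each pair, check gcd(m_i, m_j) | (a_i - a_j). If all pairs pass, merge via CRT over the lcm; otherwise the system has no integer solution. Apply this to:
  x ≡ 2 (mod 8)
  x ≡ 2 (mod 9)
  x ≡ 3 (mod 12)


Moduli 8, 9, 12 are not pairwise coprime, so CRT works modulo lcm(m_i) when all pairwise compatibility conditions hold.
Pairwise compatibility: gcd(m_i, m_j) must divide a_i - a_j for every pair.
Merge one congruence at a time:
  Start: x ≡ 2 (mod 8).
  Combine with x ≡ 2 (mod 9): gcd(8, 9) = 1; 2 - 2 = 0, which IS divisible by 1, so compatible.
    Write x = 2 + 8·t and substitute into x ≡ 2 (mod 9): 8·t ≡ 2 − 2 = 0 (mod 9).
    The inverse of 8 mod 9 is 8 (since 8·8 = 64 = 7·9 + 1), so t ≡ 8·0 = 0 ≡ 0 (mod 9).
    Then x = 2 + 8·0 = 2, valid modulo lcm(8, 9) = 72: x ≡ 2 (mod 72).
  Combine with x ≡ 3 (mod 12): gcd(72, 12) = 12, and 3 - 2 = 1 is NOT divisible by 12.
    ⇒ system is inconsistent (no integer solution).

No solution (the system is inconsistent).


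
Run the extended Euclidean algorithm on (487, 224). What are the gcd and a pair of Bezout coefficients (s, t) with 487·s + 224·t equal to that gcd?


Euclidean algorithm on (487, 224) — divide until remainder is 0:
  487 = 2 · 224 + 39
  224 = 5 · 39 + 29
  39 = 1 · 29 + 10
  29 = 2 · 10 + 9
  10 = 1 · 9 + 1
  9 = 9 · 1 + 0
gcd(487, 224) = 1.
Track Bezout coefficients alongside the remainders: start with r₀ = 487 = a·1 + b·0 (s = 1, t = 0) and r₁ = 224 = a·0 + b·1 (s = 0, t = 1); each new remainder r_{k+1} = r_{k-1} − q_k·r_k inherits s_{k+1} = s_{k-1} − q_k·s_k, t_{k+1} = t_{k-1} − q_k·t_k, so r_k = a·s_k + b·t_k at every step:
  q = 2: r = 39, s = 1 − 2·0 = 1, t = 0 − 2·1 = -2  (check: 487·1 + 224·(-2) = 39)
  q = 5: r = 29, s = 0 − 5·1 = -5, t = 1 − 5·(-2) = 11  (check: 487·(-5) + 224·11 = 29)
  q = 1: r = 10, s = 1 − 1·(-5) = 6, t = -2 − 1·11 = -13  (check: 487·6 + 224·(-13) = 10)
  q = 2: r = 9, s = -5 − 2·6 = -17, t = 11 − 2·(-13) = 37  (check: 487·(-17) + 224·37 = 9)
  q = 1: r = 1, s = 6 − 1·(-17) = 23, t = -13 − 1·37 = -50  (check: 487·23 + 224·(-50) = 1)
The row with r = 1 (the gcd) gives the Bezout coefficients s = 23, t = -50.
Result: 487 · (23) + 224 · (-50) = 1.

gcd(487, 224) = 1; s = 23, t = -50 (check: 487·23 + 224·(-50) = 1).


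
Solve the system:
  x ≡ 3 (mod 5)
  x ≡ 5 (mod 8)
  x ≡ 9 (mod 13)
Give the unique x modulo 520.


Moduli 5, 8, 13 are pairwise coprime; by CRT there is a unique solution modulo M = 5 · 8 · 13 = 520.
Solve pairwise, accumulating the modulus:
  Start with x ≡ 3 (mod 5).
  Combine with x ≡ 5 (mod 8): since gcd(5, 8) = 1, we get a unique residue mod 40.
    Write x = 3 + 5·t and substitute into x ≡ 5 (mod 8): 5·t ≡ 5 − 3 = 2 (mod 8).
    The inverse of 5 mod 8 is 5 (since 5·5 = 25 = 3·8 + 1), so t ≡ 5·2 = 10 ≡ 2 (mod 8).
    Then x = 3 + 5·2 = 13, valid modulo lcm(5, 8) = 40: x ≡ 13 (mod 40).
  Combine with x ≡ 9 (mod 13): since gcd(40, 13) = 1, we get a unique residue mod 520.
    Write x = 13 + 40·t and substitute into x ≡ 9 (mod 13): 40·t ≡ 9 − 13 = -4 (mod 13).
    Reduce coefficients mod 13: 1·t ≡ 9 (mod 13).
    So t ≡ 9 (mod 13).
    Then x = 13 + 40·9 = 373, valid modulo lcm(40, 13) = 520: x ≡ 373 (mod 520).
Verify: 373 mod 5 = 3 ✓, 373 mod 8 = 5 ✓, 373 mod 13 = 9 ✓.

x ≡ 373 (mod 520).
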